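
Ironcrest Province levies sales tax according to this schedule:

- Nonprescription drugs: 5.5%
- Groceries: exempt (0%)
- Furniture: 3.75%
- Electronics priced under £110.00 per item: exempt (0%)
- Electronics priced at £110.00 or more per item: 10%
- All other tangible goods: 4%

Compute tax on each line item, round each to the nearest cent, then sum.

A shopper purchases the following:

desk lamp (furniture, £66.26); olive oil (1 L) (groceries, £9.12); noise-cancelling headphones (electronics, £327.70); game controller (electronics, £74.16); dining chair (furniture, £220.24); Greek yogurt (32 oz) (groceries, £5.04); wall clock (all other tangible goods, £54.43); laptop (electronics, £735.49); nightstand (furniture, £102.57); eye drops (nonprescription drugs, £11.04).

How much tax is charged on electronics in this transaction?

£106.32

Noise-cancelling headphones £327.70: electronics, £110.00 or more → 10% → £32.77
Game controller £74.16: electronics, under £110.00 → 0% → £0.00
Laptop £735.49: electronics, £110.00 or more → 10% → £73.55
Tax on electronics = £32.77 + £0.00 + £73.55 = £106.32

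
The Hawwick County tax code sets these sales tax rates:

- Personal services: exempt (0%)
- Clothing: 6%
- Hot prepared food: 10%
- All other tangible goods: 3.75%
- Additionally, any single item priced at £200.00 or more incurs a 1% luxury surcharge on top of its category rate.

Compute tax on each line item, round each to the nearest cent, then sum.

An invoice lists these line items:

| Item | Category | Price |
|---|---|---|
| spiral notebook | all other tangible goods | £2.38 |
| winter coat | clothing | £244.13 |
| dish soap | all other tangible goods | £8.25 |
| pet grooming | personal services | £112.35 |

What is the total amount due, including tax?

Spiral notebook £2.38: all other tangible goods → 3.75% → £0.09
Winter coat £244.13: clothing → 6% + 1% surcharge = 7% → £17.09
Dish soap £8.25: all other tangible goods → 3.75% → £0.31
Pet grooming £112.35: personal services → 0% → £0.00
Subtotal = £367.11; tax = £17.49; total due = £384.60

£384.60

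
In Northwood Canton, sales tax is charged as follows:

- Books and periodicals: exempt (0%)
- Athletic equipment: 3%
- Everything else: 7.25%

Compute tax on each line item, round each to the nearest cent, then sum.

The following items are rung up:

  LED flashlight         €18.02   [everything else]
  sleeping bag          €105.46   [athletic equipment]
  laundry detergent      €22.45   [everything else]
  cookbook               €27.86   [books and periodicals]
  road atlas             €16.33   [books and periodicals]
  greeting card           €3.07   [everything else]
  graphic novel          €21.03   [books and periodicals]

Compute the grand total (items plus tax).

LED flashlight €18.02: everything else → 7.25% → €1.31
Sleeping bag €105.46: athletic equipment → 3% → €3.16
Laundry detergent €22.45: everything else → 7.25% → €1.63
Cookbook €27.86: books and periodicals → 0% → €0.00
Road atlas €16.33: books and periodicals → 0% → €0.00
Greeting card €3.07: everything else → 7.25% → €0.22
Graphic novel €21.03: books and periodicals → 0% → €0.00
Subtotal = €214.22; tax = €6.32; total due = €220.54

€220.54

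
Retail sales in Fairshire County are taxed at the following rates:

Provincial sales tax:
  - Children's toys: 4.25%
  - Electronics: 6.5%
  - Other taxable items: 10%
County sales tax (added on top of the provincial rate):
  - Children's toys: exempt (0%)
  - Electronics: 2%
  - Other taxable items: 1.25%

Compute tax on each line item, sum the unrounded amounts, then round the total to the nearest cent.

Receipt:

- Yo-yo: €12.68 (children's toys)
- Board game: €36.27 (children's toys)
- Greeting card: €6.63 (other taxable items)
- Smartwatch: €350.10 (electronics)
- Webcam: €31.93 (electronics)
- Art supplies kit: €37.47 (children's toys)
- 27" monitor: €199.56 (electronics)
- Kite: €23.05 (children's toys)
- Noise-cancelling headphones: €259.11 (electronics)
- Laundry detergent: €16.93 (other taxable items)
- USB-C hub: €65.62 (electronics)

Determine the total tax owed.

Yo-yo €12.68: children's toys → 4.25% + 0% county = 4.25% → €0.5389
Board game €36.27: children's toys → 4.25% + 0% county = 4.25% → €1.541475
Greeting card €6.63: other taxable items → 10% + 1.25% county = 11.25% → €0.745875
Smartwatch €350.10: electronics → 6.5% + 2% county = 8.5% → €29.7585
Webcam €31.93: electronics → 6.5% + 2% county = 8.5% → €2.71405
Art supplies kit €37.47: children's toys → 4.25% + 0% county = 4.25% → €1.592475
27" monitor €199.56: electronics → 6.5% + 2% county = 8.5% → €16.9626
Kite €23.05: children's toys → 4.25% + 0% county = 4.25% → €0.979625
Noise-cancelling headphones €259.11: electronics → 6.5% + 2% county = 8.5% → €22.02435
Laundry detergent €16.93: other taxable items → 10% + 1.25% county = 11.25% → €1.904625
USB-C hub €65.62: electronics → 6.5% + 2% county = 8.5% → €5.5777
Unrounded tax sum = €84.340175 → €84.34

€84.34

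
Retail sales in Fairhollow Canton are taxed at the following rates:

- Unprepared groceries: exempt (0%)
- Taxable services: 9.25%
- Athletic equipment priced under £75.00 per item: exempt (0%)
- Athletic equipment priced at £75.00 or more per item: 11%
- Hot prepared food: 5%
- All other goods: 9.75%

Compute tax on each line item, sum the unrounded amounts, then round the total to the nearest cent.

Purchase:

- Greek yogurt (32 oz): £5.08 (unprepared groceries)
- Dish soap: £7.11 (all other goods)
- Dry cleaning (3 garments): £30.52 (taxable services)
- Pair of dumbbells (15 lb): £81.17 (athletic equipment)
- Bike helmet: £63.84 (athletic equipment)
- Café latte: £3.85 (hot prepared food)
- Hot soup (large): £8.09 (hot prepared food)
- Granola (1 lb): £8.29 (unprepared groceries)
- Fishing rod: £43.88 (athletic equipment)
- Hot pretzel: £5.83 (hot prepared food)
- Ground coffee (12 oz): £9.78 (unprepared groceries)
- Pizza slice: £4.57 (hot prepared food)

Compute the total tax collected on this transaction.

£13.56

Greek yogurt (32 oz) £5.08: unprepared groceries → 0% → £0.00
Dish soap £7.11: all other goods → 9.75% → £0.693225
Dry cleaning (3 garments) £30.52: taxable services → 9.25% → £2.8231
Pair of dumbbells (15 lb) £81.17: athletic equipment, £75.00 or more → 11% → £8.9287
Bike helmet £63.84: athletic equipment, under £75.00 → 0% → £0.00
Café latte £3.85: hot prepared food → 5% → £0.1925
Hot soup (large) £8.09: hot prepared food → 5% → £0.4045
Granola (1 lb) £8.29: unprepared groceries → 0% → £0.00
Fishing rod £43.88: athletic equipment, under £75.00 → 0% → £0.00
Hot pretzel £5.83: hot prepared food → 5% → £0.2915
Ground coffee (12 oz) £9.78: unprepared groceries → 0% → £0.00
Pizza slice £4.57: hot prepared food → 5% → £0.2285
Unrounded tax sum = £13.562025 → £13.56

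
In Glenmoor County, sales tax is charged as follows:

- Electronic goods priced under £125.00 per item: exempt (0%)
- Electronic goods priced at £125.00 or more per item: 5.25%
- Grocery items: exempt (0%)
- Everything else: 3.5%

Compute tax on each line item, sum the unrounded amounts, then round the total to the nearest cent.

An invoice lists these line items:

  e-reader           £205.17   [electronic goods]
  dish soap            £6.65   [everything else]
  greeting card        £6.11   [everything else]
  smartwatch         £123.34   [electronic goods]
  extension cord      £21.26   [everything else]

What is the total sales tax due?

£11.96

E-reader £205.17: electronic goods, £125.00 or more → 5.25% → £10.771425
Dish soap £6.65: everything else → 3.5% → £0.23275
Greeting card £6.11: everything else → 3.5% → £0.21385
Smartwatch £123.34: electronic goods, under £125.00 → 0% → £0.00
Extension cord £21.26: everything else → 3.5% → £0.7441
Unrounded tax sum = £11.962125 → £11.96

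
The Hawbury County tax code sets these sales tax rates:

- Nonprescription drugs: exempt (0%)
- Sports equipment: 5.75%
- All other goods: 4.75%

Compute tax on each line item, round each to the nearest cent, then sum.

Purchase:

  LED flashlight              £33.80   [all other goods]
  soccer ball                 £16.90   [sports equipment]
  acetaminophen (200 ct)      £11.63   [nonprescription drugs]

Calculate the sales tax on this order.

£2.58

LED flashlight £33.80: all other goods → 4.75% → £1.61
Soccer ball £16.90: sports equipment → 5.75% → £0.97
Acetaminophen (200 ct) £11.63: nonprescription drugs → 0% → £0.00
Total tax = £1.61 + £0.97 = £2.58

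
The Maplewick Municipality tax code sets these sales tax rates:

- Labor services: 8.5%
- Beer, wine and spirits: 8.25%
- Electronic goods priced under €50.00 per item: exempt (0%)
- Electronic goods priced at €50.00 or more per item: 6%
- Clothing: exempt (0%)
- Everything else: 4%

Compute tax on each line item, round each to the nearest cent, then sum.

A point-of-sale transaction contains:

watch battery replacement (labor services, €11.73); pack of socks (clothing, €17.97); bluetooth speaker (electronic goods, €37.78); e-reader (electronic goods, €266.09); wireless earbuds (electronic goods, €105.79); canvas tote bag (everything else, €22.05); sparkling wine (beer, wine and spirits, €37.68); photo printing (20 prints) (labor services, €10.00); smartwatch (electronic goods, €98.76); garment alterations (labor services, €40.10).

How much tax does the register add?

Watch battery replacement €11.73: labor services → 8.5% → €1.00
Pack of socks €17.97: clothing → 0% → €0.00
Bluetooth speaker €37.78: electronic goods, under €50.00 → 0% → €0.00
E-reader €266.09: electronic goods, €50.00 or more → 6% → €15.97
Wireless earbuds €105.79: electronic goods, €50.00 or more → 6% → €6.35
Canvas tote bag €22.05: everything else → 4% → €0.88
Sparkling wine €37.68: beer, wine and spirits → 8.25% → €3.11
Photo printing (20 prints) €10.00: labor services → 8.5% → €0.85
Smartwatch €98.76: electronic goods, €50.00 or more → 6% → €5.93
Garment alterations €40.10: labor services → 8.5% → €3.41
Total tax = €1.00 + €15.97 + €6.35 + €0.88 + €3.11 + €0.85 + €5.93 + €3.41 = €37.50

€37.50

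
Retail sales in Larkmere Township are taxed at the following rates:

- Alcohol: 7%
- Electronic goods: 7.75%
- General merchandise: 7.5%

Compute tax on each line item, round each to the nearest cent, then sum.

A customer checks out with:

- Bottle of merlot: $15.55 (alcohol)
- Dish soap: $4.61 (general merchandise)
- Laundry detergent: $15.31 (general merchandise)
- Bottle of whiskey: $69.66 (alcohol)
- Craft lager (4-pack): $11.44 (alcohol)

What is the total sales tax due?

Bottle of merlot $15.55: alcohol → 7% → $1.09
Dish soap $4.61: general merchandise → 7.5% → $0.35
Laundry detergent $15.31: general merchandise → 7.5% → $1.15
Bottle of whiskey $69.66: alcohol → 7% → $4.88
Craft lager (4-pack) $11.44: alcohol → 7% → $0.80
Total tax = $1.09 + $0.35 + $1.15 + $4.88 + $0.80 = $8.27

$8.27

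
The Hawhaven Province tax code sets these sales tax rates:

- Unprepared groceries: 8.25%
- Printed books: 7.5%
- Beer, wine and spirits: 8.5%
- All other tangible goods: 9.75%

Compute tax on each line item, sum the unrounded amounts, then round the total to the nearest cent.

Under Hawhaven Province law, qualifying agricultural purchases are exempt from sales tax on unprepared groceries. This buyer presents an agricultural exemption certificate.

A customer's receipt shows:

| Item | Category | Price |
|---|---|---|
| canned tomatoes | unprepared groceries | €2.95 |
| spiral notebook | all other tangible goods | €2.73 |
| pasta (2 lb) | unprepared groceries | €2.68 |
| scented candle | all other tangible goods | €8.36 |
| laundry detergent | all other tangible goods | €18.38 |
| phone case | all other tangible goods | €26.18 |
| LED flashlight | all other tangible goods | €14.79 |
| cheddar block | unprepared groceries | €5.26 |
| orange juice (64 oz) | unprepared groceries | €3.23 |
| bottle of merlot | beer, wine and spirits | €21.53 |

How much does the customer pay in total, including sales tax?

Canned tomatoes €2.95: unprepared groceries, buyer-exempt → 0% → €0.00
Spiral notebook €2.73: all other tangible goods → 9.75% → €0.266175
Pasta (2 lb) €2.68: unprepared groceries, buyer-exempt → 0% → €0.00
Scented candle €8.36: all other tangible goods → 9.75% → €0.8151
Laundry detergent €18.38: all other tangible goods → 9.75% → €1.79205
Phone case €26.18: all other tangible goods → 9.75% → €2.55255
LED flashlight €14.79: all other tangible goods → 9.75% → €1.442025
Cheddar block €5.26: unprepared groceries, buyer-exempt → 0% → €0.00
Orange juice (64 oz) €3.23: unprepared groceries, buyer-exempt → 0% → €0.00
Bottle of merlot €21.53: beer, wine and spirits → 8.5% → €1.83005
Subtotal = €106.09; unrounded tax = €8.69795 → €8.70; total due = €114.79

€114.79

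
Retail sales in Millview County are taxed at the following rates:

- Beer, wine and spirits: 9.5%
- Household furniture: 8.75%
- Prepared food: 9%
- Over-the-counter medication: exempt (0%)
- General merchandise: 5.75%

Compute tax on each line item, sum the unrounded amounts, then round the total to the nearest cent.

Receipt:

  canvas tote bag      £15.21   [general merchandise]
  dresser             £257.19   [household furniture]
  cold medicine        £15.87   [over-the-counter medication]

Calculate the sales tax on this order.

Canvas tote bag £15.21: general merchandise → 5.75% → £0.874575
Dresser £257.19: household furniture → 8.75% → £22.504125
Cold medicine £15.87: over-the-counter medication → 0% → £0.00
Unrounded tax sum = £23.3787 → £23.38

£23.38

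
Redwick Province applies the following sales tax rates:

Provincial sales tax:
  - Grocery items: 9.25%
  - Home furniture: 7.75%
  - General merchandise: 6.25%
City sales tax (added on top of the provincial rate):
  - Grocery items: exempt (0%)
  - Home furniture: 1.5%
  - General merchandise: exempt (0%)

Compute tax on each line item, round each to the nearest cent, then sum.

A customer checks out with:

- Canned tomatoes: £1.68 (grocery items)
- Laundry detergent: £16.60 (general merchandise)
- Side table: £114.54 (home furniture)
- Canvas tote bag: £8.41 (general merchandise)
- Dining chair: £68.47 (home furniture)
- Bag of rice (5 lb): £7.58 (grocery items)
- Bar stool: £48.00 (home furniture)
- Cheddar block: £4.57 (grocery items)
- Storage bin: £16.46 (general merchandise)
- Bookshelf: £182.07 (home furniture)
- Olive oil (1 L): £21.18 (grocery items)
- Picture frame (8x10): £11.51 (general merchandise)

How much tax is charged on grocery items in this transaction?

£3.24

Canned tomatoes £1.68: grocery items → 9.25% + 0% city = 9.25% → £0.16
Bag of rice (5 lb) £7.58: grocery items → 9.25% + 0% city = 9.25% → £0.70
Cheddar block £4.57: grocery items → 9.25% + 0% city = 9.25% → £0.42
Olive oil (1 L) £21.18: grocery items → 9.25% + 0% city = 9.25% → £1.96
Tax on grocery items = £0.16 + £0.70 + £0.42 + £1.96 = £3.24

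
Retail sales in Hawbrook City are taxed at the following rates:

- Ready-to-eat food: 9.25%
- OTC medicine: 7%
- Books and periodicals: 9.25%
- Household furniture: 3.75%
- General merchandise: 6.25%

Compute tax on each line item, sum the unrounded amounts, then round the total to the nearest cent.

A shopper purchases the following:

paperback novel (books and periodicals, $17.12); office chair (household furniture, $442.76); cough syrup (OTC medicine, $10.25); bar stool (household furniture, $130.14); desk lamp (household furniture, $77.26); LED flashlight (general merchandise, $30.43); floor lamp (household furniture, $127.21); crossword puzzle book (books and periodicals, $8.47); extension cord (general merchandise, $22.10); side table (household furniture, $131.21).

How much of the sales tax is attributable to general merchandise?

$3.28

LED flashlight $30.43: general merchandise → 6.25% → $1.901875
Extension cord $22.10: general merchandise → 6.25% → $1.38125
Tax on general merchandise: unrounded sum = $3.283125 → $3.28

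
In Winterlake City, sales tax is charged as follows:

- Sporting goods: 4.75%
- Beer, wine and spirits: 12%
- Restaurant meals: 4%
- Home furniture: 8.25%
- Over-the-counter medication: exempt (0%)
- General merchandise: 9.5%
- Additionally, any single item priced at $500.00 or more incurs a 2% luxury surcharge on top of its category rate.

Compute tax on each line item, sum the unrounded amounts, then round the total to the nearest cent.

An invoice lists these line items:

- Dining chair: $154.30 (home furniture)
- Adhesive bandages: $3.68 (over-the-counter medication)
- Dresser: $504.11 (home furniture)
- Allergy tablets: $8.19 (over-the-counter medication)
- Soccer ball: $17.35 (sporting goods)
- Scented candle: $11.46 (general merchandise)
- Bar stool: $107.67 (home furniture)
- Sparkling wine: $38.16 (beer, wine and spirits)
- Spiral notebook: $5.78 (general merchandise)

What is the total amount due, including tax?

Dining chair $154.30: home furniture → 8.25% → $12.72975
Adhesive bandages $3.68: over-the-counter medication → 0% → $0.00
Dresser $504.11: home furniture → 8.25% + 2% surcharge = 10.25% → $51.671275
Allergy tablets $8.19: over-the-counter medication → 0% → $0.00
Soccer ball $17.35: sporting goods → 4.75% → $0.824125
Scented candle $11.46: general merchandise → 9.5% → $1.0887
Bar stool $107.67: home furniture → 8.25% → $8.882775
Sparkling wine $38.16: beer, wine and spirits → 12% → $4.5792
Spiral notebook $5.78: general merchandise → 9.5% → $0.5491
Subtotal = $850.70; unrounded tax = $80.324925 → $80.32; total due = $931.02

$931.02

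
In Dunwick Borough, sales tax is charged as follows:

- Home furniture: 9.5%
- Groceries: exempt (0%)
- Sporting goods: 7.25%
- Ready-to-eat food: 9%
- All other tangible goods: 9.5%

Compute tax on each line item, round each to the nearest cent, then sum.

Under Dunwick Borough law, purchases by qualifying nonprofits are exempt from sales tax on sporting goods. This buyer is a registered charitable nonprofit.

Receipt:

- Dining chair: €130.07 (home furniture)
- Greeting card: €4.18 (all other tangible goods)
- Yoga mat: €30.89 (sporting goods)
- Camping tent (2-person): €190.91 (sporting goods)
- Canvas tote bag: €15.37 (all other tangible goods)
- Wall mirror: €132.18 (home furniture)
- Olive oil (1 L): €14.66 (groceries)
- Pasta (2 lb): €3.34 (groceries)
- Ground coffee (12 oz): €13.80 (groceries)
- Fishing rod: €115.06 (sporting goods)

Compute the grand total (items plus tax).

Dining chair €130.07: home furniture → 9.5% → €12.36
Greeting card €4.18: all other tangible goods → 9.5% → €0.40
Yoga mat €30.89: sporting goods, buyer-exempt → 0% → €0.00
Camping tent (2-person) €190.91: sporting goods, buyer-exempt → 0% → €0.00
Canvas tote bag €15.37: all other tangible goods → 9.5% → €1.46
Wall mirror €132.18: home furniture → 9.5% → €12.56
Olive oil (1 L) €14.66: groceries → 0% → €0.00
Pasta (2 lb) €3.34: groceries → 0% → €0.00
Ground coffee (12 oz) €13.80: groceries → 0% → €0.00
Fishing rod €115.06: sporting goods, buyer-exempt → 0% → €0.00
Subtotal = €650.46; tax = €26.78; total due = €677.24

€677.24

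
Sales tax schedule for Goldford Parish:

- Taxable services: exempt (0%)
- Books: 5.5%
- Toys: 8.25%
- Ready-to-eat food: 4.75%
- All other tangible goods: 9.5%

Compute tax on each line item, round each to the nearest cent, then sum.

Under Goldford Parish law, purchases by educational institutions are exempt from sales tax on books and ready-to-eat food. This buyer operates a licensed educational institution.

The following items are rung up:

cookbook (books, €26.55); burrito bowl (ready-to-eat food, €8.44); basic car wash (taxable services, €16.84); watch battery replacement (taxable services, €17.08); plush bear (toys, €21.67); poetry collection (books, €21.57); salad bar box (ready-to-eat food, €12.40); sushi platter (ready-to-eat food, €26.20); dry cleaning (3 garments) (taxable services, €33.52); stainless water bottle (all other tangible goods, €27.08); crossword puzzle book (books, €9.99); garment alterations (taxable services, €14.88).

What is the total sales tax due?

€4.36

Cookbook €26.55: books, buyer-exempt → 0% → €0.00
Burrito bowl €8.44: ready-to-eat food, buyer-exempt → 0% → €0.00
Basic car wash €16.84: taxable services → 0% → €0.00
Watch battery replacement €17.08: taxable services → 0% → €0.00
Plush bear €21.67: toys → 8.25% → €1.79
Poetry collection €21.57: books, buyer-exempt → 0% → €0.00
Salad bar box €12.40: ready-to-eat food, buyer-exempt → 0% → €0.00
Sushi platter €26.20: ready-to-eat food, buyer-exempt → 0% → €0.00
Dry cleaning (3 garments) €33.52: taxable services → 0% → €0.00
Stainless water bottle €27.08: all other tangible goods → 9.5% → €2.57
Crossword puzzle book €9.99: books, buyer-exempt → 0% → €0.00
Garment alterations €14.88: taxable services → 0% → €0.00
Total tax = €1.79 + €2.57 = €4.36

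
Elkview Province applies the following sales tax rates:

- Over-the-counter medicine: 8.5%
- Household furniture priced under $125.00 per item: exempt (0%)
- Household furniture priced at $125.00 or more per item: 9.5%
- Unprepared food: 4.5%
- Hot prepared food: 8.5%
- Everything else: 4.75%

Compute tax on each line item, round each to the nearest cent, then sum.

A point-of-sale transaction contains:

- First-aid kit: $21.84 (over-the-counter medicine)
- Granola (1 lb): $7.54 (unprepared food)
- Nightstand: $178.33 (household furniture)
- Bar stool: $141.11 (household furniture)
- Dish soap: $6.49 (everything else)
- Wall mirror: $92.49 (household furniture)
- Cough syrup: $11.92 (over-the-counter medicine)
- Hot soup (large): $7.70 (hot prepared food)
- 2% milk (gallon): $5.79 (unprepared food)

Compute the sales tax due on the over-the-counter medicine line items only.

$2.87

First-aid kit $21.84: over-the-counter medicine → 8.5% → $1.86
Cough syrup $11.92: over-the-counter medicine → 8.5% → $1.01
Tax on over-the-counter medicine = $1.86 + $1.01 = $2.87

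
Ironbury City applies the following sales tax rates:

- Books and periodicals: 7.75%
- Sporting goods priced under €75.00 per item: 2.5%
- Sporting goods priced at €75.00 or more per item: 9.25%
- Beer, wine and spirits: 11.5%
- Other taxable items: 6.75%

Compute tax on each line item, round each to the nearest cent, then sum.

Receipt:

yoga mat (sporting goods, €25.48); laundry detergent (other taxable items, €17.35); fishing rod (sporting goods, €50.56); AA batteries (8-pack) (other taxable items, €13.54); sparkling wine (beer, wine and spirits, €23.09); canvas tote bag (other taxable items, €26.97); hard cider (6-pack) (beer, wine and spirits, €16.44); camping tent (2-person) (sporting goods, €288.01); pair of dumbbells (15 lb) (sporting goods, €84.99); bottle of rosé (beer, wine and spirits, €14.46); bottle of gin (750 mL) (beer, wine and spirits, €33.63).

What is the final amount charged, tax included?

Yoga mat €25.48: sporting goods, under €75.00 → 2.5% → €0.64
Laundry detergent €17.35: other taxable items → 6.75% → €1.17
Fishing rod €50.56: sporting goods, under €75.00 → 2.5% → €1.26
AA batteries (8-pack) €13.54: other taxable items → 6.75% → €0.91
Sparkling wine €23.09: beer, wine and spirits → 11.5% → €2.66
Canvas tote bag €26.97: other taxable items → 6.75% → €1.82
Hard cider (6-pack) €16.44: beer, wine and spirits → 11.5% → €1.89
Camping tent (2-person) €288.01: sporting goods, €75.00 or more → 9.25% → €26.64
Pair of dumbbells (15 lb) €84.99: sporting goods, €75.00 or more → 9.25% → €7.86
Bottle of rosé €14.46: beer, wine and spirits → 11.5% → €1.66
Bottle of gin (750 mL) €33.63: beer, wine and spirits → 11.5% → €3.87
Subtotal = €594.52; tax = €50.38; total due = €644.90

€644.90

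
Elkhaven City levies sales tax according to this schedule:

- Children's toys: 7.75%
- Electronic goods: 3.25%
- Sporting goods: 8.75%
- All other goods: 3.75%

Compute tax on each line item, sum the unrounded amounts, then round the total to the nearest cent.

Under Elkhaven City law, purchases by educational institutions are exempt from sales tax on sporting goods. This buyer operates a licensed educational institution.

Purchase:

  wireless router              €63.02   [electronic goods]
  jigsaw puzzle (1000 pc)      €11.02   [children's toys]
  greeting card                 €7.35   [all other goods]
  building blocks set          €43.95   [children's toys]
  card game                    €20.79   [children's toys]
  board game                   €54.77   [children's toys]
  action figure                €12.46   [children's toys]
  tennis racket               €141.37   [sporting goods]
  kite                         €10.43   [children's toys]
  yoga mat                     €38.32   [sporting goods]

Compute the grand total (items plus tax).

€417.69

Wireless router €63.02: electronic goods → 3.25% → €2.04815
Jigsaw puzzle (1000 pc) €11.02: children's toys → 7.75% → €0.85405
Greeting card €7.35: all other goods → 3.75% → €0.275625
Building blocks set €43.95: children's toys → 7.75% → €3.406125
Card game €20.79: children's toys → 7.75% → €1.611225
Board game €54.77: children's toys → 7.75% → €4.244675
Action figure €12.46: children's toys → 7.75% → €0.96565
Tennis racket €141.37: sporting goods, buyer-exempt → 0% → €0.00
Kite €10.43: children's toys → 7.75% → €0.808325
Yoga mat €38.32: sporting goods, buyer-exempt → 0% → €0.00
Subtotal = €403.48; unrounded tax = €14.213825 → €14.21; total due = €417.69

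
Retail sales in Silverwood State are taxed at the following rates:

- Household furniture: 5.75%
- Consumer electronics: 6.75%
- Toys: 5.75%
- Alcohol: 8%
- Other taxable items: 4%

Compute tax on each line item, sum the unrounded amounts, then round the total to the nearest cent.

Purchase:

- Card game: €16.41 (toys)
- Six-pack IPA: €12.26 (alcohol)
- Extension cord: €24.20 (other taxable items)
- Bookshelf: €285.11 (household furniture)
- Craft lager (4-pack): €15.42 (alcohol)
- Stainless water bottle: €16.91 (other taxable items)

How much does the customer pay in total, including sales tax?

€391.51

Card game €16.41: toys → 5.75% → €0.943575
Six-pack IPA €12.26: alcohol → 8% → €0.9808
Extension cord €24.20: other taxable items → 4% → €0.968
Bookshelf €285.11: household furniture → 5.75% → €16.393825
Craft lager (4-pack) €15.42: alcohol → 8% → €1.2336
Stainless water bottle €16.91: other taxable items → 4% → €0.6764
Subtotal = €370.31; unrounded tax = €21.1962 → €21.20; total due = €391.51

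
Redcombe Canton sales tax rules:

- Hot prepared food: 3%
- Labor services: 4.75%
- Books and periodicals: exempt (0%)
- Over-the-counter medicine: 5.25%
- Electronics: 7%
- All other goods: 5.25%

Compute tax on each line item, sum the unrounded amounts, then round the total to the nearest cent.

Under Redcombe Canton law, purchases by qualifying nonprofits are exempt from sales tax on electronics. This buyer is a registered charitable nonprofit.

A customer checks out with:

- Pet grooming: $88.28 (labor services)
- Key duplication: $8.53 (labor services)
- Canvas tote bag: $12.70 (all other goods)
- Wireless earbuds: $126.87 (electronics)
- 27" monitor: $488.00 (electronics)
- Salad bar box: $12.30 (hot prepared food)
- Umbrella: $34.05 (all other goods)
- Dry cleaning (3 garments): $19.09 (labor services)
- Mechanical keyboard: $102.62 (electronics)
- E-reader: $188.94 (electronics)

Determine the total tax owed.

Pet grooming $88.28: labor services → 4.75% → $4.1933
Key duplication $8.53: labor services → 4.75% → $0.405175
Canvas tote bag $12.70: all other goods → 5.25% → $0.66675
Wireless earbuds $126.87: electronics, buyer-exempt → 0% → $0.00
27" monitor $488.00: electronics, buyer-exempt → 0% → $0.00
Salad bar box $12.30: hot prepared food → 3% → $0.369
Umbrella $34.05: all other goods → 5.25% → $1.787625
Dry cleaning (3 garments) $19.09: labor services → 4.75% → $0.906775
Mechanical keyboard $102.62: electronics, buyer-exempt → 0% → $0.00
E-reader $188.94: electronics, buyer-exempt → 0% → $0.00
Unrounded tax sum = $8.328625 → $8.33

$8.33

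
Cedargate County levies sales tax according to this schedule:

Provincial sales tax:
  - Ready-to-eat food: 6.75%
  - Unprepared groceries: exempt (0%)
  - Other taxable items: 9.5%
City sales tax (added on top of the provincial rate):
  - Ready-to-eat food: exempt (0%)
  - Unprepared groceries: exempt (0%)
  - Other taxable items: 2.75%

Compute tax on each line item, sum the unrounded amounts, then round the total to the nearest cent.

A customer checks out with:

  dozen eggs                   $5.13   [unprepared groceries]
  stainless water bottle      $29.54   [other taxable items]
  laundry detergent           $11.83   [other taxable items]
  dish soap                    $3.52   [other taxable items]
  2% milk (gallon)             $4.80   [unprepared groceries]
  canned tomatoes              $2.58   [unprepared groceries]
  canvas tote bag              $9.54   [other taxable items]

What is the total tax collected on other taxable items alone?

Stainless water bottle $29.54: other taxable items → 9.5% + 2.75% city = 12.25% → $3.61865
Laundry detergent $11.83: other taxable items → 9.5% + 2.75% city = 12.25% → $1.449175
Dish soap $3.52: other taxable items → 9.5% + 2.75% city = 12.25% → $0.4312
Canvas tote bag $9.54: other taxable items → 9.5% + 2.75% city = 12.25% → $1.16865
Tax on other taxable items: unrounded sum = $6.667675 → $6.67

$6.67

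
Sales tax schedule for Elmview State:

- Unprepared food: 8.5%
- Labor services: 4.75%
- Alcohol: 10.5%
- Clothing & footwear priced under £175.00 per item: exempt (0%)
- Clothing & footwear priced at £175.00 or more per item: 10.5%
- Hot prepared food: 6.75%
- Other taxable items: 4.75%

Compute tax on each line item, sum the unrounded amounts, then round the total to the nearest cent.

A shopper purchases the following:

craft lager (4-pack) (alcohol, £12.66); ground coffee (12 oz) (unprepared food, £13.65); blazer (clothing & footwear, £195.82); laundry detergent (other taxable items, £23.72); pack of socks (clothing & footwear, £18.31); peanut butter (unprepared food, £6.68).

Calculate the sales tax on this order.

£24.75

Craft lager (4-pack) £12.66: alcohol → 10.5% → £1.3293
Ground coffee (12 oz) £13.65: unprepared food → 8.5% → £1.16025
Blazer £195.82: clothing & footwear, £175.00 or more → 10.5% → £20.5611
Laundry detergent £23.72: other taxable items → 4.75% → £1.1267
Pack of socks £18.31: clothing & footwear, under £175.00 → 0% → £0.00
Peanut butter £6.68: unprepared food → 8.5% → £0.5678
Unrounded tax sum = £24.74515 → £24.75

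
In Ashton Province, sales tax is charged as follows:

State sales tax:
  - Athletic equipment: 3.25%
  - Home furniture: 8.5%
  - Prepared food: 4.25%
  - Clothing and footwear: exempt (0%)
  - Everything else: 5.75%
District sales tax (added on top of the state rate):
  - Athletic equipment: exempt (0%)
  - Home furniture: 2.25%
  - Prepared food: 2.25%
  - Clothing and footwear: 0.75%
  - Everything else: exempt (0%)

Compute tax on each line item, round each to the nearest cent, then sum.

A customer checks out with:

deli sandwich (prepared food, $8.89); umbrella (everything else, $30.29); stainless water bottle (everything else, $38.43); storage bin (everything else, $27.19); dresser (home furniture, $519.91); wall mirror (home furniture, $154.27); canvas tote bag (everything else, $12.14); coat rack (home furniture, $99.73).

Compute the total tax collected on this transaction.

Deli sandwich $8.89: prepared food → 4.25% + 2.25% district = 6.5% → $0.58
Umbrella $30.29: everything else → 5.75% + 0% district = 5.75% → $1.74
Stainless water bottle $38.43: everything else → 5.75% + 0% district = 5.75% → $2.21
Storage bin $27.19: everything else → 5.75% + 0% district = 5.75% → $1.56
Dresser $519.91: home furniture → 8.5% + 2.25% district = 10.75% → $55.89
Wall mirror $154.27: home furniture → 8.5% + 2.25% district = 10.75% → $16.58
Canvas tote bag $12.14: everything else → 5.75% + 0% district = 5.75% → $0.70
Coat rack $99.73: home furniture → 8.5% + 2.25% district = 10.75% → $10.72
Total tax = $0.58 + $1.74 + $2.21 + $1.56 + $55.89 + $16.58 + $0.70 + $10.72 = $89.98

$89.98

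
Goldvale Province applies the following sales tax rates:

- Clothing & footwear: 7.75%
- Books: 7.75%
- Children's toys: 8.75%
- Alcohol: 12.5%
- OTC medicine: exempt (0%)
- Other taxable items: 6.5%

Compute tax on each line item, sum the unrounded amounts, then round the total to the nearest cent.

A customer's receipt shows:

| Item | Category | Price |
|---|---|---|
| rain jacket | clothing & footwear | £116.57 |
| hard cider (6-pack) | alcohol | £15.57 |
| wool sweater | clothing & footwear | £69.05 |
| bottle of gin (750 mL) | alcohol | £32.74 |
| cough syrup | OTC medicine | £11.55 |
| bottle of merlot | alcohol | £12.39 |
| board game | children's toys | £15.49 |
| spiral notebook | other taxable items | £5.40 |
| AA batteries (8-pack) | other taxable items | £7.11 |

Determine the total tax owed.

£24.14

Rain jacket £116.57: clothing & footwear → 7.75% → £9.034175
Hard cider (6-pack) £15.57: alcohol → 12.5% → £1.94625
Wool sweater £69.05: clothing & footwear → 7.75% → £5.351375
Bottle of gin (750 mL) £32.74: alcohol → 12.5% → £4.0925
Cough syrup £11.55: OTC medicine → 0% → £0.00
Bottle of merlot £12.39: alcohol → 12.5% → £1.54875
Board game £15.49: children's toys → 8.75% → £1.355375
Spiral notebook £5.40: other taxable items → 6.5% → £0.351
AA batteries (8-pack) £7.11: other taxable items → 6.5% → £0.46215
Unrounded tax sum = £24.141575 → £24.14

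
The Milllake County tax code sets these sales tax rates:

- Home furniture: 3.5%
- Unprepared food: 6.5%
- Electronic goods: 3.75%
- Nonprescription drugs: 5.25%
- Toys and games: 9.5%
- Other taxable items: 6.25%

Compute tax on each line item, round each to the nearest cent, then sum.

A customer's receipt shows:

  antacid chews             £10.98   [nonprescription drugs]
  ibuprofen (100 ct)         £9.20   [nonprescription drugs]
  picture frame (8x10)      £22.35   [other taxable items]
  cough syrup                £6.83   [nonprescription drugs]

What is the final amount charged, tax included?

£52.18

Antacid chews £10.98: nonprescription drugs → 5.25% → £0.58
Ibuprofen (100 ct) £9.20: nonprescription drugs → 5.25% → £0.48
Picture frame (8x10) £22.35: other taxable items → 6.25% → £1.40
Cough syrup £6.83: nonprescription drugs → 5.25% → £0.36
Subtotal = £49.36; tax = £2.82; total due = £52.18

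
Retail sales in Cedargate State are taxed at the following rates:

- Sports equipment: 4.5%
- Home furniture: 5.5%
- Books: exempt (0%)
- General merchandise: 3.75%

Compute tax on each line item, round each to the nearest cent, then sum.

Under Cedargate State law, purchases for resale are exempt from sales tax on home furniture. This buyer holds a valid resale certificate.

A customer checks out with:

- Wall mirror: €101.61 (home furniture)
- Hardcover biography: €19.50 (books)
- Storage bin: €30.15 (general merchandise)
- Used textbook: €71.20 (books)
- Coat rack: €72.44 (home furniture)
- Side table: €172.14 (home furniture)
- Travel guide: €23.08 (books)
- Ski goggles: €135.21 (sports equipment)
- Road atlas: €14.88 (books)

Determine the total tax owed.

Wall mirror €101.61: home furniture, buyer-exempt → 0% → €0.00
Hardcover biography €19.50: books → 0% → €0.00
Storage bin €30.15: general merchandise → 3.75% → €1.13
Used textbook €71.20: books → 0% → €0.00
Coat rack €72.44: home furniture, buyer-exempt → 0% → €0.00
Side table €172.14: home furniture, buyer-exempt → 0% → €0.00
Travel guide €23.08: books → 0% → €0.00
Ski goggles €135.21: sports equipment → 4.5% → €6.08
Road atlas €14.88: books → 0% → €0.00
Total tax = €1.13 + €6.08 = €7.21

€7.21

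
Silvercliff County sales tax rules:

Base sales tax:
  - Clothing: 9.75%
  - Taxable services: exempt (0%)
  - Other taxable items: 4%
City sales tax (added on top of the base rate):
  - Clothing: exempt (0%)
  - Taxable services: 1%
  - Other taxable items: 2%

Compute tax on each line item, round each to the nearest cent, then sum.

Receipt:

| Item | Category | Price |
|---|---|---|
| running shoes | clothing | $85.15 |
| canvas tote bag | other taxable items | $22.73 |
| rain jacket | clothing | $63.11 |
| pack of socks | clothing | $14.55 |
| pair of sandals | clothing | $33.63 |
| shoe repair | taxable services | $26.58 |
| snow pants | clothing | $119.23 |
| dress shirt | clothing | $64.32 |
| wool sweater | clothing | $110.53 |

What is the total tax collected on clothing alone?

$47.82

Running shoes $85.15: clothing → 9.75% + 0% city = 9.75% → $8.30
Rain jacket $63.11: clothing → 9.75% + 0% city = 9.75% → $6.15
Pack of socks $14.55: clothing → 9.75% + 0% city = 9.75% → $1.42
Pair of sandals $33.63: clothing → 9.75% + 0% city = 9.75% → $3.28
Snow pants $119.23: clothing → 9.75% + 0% city = 9.75% → $11.62
Dress shirt $64.32: clothing → 9.75% + 0% city = 9.75% → $6.27
Wool sweater $110.53: clothing → 9.75% + 0% city = 9.75% → $10.78
Tax on clothing = $8.30 + $6.15 + $1.42 + $3.28 + $11.62 + $6.27 + $10.78 = $47.82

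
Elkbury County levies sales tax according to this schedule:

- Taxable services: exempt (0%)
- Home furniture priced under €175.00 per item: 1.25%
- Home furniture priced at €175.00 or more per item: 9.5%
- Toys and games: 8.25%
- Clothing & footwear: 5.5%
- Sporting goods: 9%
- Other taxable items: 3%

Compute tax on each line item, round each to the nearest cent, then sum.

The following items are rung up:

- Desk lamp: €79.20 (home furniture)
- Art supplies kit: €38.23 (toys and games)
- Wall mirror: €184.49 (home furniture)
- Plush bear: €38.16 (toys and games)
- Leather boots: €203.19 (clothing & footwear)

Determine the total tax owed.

€36.00

Desk lamp €79.20: home furniture, under €175.00 → 1.25% → €0.99
Art supplies kit €38.23: toys and games → 8.25% → €3.15
Wall mirror €184.49: home furniture, €175.00 or more → 9.5% → €17.53
Plush bear €38.16: toys and games → 8.25% → €3.15
Leather boots €203.19: clothing & footwear → 5.5% → €11.18
Total tax = €0.99 + €3.15 + €17.53 + €3.15 + €11.18 = €36.00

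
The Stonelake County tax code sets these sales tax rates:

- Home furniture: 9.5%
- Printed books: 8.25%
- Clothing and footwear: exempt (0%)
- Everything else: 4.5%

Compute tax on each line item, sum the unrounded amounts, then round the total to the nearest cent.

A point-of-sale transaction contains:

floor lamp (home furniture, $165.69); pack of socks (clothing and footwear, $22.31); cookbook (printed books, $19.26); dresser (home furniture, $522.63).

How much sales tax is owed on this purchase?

Floor lamp $165.69: home furniture → 9.5% → $15.74055
Pack of socks $22.31: clothing and footwear → 0% → $0.00
Cookbook $19.26: printed books → 8.25% → $1.58895
Dresser $522.63: home furniture → 9.5% → $49.64985
Unrounded tax sum = $66.97935 → $66.98

$66.98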